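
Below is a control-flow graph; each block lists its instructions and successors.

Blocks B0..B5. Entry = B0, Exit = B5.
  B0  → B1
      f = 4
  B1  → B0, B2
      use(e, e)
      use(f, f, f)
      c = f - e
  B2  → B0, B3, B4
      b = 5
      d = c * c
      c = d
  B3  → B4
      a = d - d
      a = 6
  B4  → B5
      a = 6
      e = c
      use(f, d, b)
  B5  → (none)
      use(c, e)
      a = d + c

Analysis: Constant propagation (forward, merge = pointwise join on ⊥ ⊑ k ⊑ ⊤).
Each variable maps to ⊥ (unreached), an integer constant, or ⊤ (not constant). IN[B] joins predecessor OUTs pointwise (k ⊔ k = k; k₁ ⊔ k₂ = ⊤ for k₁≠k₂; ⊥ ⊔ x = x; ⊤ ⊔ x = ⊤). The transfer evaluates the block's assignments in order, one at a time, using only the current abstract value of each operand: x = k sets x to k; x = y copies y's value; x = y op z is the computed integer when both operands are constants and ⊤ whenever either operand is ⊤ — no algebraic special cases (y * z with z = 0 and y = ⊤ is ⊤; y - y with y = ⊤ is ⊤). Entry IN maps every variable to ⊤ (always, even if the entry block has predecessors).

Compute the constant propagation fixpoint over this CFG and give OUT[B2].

Per-block solution:
  B0: | IN=(all ⊤) | OUT={f:4; rest ⊤}
  B1: | IN={f:4; rest ⊤} | OUT={f:4; rest ⊤}
  B2: | IN={f:4; rest ⊤} | OUT={b:5, f:4; rest ⊤}
  B3: | IN={b:5, f:4; rest ⊤} | OUT={a:6, b:5, f:4; rest ⊤}
  B4: | IN={b:5, f:4; rest ⊤} | OUT={a:6, b:5, f:4; rest ⊤}
  B5: | IN={a:6, b:5, f:4; rest ⊤} | OUT={b:5, f:4; rest ⊤}

Merge at B2: IN[B2] = OUT[B1] = {a: ⊤, b: ⊤, c: ⊤, d: ⊤, e: ⊤, f: 4}
Applying B2's transfer function to that IN value gives OUT[B2] (row B2 above).

Answer: {a: ⊤, b: 5, c: ⊤, d: ⊤, e: ⊤, f: 4}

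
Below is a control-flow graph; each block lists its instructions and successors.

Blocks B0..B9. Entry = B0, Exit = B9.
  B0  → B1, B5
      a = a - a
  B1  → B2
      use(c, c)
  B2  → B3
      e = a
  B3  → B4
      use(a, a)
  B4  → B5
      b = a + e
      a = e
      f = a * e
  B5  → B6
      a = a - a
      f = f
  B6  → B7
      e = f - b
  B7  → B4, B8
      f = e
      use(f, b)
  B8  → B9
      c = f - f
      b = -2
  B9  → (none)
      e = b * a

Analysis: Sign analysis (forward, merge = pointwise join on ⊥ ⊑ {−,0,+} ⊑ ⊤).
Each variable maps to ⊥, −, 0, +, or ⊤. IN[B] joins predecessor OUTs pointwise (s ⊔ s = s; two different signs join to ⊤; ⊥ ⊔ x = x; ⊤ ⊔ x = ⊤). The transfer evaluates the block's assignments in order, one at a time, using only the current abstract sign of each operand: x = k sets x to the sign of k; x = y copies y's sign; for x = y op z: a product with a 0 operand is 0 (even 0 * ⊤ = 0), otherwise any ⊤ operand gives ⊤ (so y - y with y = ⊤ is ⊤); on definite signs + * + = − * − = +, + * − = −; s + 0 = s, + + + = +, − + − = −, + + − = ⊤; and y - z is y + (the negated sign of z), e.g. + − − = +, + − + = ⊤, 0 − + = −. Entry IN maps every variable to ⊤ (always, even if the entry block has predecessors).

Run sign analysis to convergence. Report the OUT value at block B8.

Answer: {a: ⊤, b: -, c: ⊤, d: ⊤, e: ⊤, f: ⊤}

Derivation:
Converged values:
  B0:   IN=(all ⊤)   OUT=(all ⊤)
  B1:   IN=(all ⊤)   OUT=(all ⊤)
  B2:   IN=(all ⊤)   OUT=(all ⊤)
  B3:   IN=(all ⊤)   OUT=(all ⊤)
  B4:   IN=(all ⊤)   OUT=(all ⊤)
  B5:   IN=(all ⊤)   OUT=(all ⊤)
  B6:   IN=(all ⊤)   OUT=(all ⊤)
  B7:   IN=(all ⊤)   OUT=(all ⊤)
  B8:   IN=(all ⊤)   OUT={b:-; rest ⊤}
  B9:   IN={b:-; rest ⊤}   OUT={b:-; rest ⊤}

Merge at B8: IN[B8] = OUT[B7] = {a: ⊤, b: ⊤, c: ⊤, d: ⊤, e: ⊤, f: ⊤}
Applying B8's transfer function to that IN value gives OUT[B8] (row B8 above).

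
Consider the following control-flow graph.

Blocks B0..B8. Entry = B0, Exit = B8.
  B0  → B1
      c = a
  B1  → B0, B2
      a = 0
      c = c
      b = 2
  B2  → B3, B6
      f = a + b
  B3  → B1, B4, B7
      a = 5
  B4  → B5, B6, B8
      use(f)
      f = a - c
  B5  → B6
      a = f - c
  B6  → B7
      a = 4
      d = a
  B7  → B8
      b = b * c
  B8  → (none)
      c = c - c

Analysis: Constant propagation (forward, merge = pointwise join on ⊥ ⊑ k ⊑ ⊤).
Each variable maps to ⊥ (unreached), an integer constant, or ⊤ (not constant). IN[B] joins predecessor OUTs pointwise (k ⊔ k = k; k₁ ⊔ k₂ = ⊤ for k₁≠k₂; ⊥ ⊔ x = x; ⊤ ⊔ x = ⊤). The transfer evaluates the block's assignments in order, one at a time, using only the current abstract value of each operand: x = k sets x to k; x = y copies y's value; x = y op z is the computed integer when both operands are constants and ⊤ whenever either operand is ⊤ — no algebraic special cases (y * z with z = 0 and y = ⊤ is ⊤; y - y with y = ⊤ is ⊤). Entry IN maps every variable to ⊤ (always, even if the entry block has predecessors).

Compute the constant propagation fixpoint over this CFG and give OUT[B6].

Answer: {a: 4, b: 2, c: ⊤, d: 4, e: ⊤, f: ⊤}

Working:
Fixpoint table:
  B0: | IN=(all ⊤) | OUT=(all ⊤)
  B1: | IN=(all ⊤) | OUT={a:0, b:2; rest ⊤}
  B2: | IN={a:0, b:2; rest ⊤} | OUT={a:0, b:2, f:2; rest ⊤}
  B3: | IN={a:0, b:2, f:2; rest ⊤} | OUT={a:5, b:2, f:2; rest ⊤}
  B4: | IN={a:5, b:2, f:2; rest ⊤} | OUT={a:5, b:2; rest ⊤}
  B5: | IN={a:5, b:2; rest ⊤} | OUT={b:2; rest ⊤}
  B6: | IN={b:2; rest ⊤} | OUT={a:4, b:2, d:4; rest ⊤}
  B7: | IN={b:2; rest ⊤} | OUT=(all ⊤)
  B8: | IN=(all ⊤) | OUT=(all ⊤)

Merge at B6: IN[B6] = OUT[B2] ⊔ OUT[B4] ⊔ OUT[B5] = {a: ⊤, b: 2, c: ⊤, d: ⊤, e: ⊤, f: ⊤}
Applying B6's transfer function to that IN value gives OUT[B6] (row B6 above).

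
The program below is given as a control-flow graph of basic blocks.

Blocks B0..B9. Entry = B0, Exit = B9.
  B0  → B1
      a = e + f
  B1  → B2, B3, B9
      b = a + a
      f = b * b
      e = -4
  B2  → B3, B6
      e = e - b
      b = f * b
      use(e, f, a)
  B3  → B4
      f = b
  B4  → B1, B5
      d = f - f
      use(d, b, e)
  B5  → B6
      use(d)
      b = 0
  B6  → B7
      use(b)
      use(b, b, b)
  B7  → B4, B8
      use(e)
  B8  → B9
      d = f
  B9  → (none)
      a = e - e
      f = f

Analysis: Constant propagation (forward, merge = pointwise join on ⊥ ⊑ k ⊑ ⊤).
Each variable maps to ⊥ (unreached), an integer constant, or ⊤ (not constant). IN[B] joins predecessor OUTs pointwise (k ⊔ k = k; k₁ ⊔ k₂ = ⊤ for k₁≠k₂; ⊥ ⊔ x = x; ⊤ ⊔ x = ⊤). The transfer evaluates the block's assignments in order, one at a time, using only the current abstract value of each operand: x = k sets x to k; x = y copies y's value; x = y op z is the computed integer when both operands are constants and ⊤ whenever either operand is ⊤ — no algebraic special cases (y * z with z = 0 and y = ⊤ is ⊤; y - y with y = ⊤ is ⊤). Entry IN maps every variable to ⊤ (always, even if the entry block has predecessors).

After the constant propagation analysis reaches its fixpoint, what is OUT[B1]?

Answer: {a: ⊤, b: ⊤, c: ⊤, d: ⊤, e: -4, f: ⊤}

Trace:
Fixpoint table:
  B0: | IN=(all ⊤) | OUT=(all ⊤)
  B1: | IN=(all ⊤) | OUT={e:-4; rest ⊤}
  B2: | IN={e:-4; rest ⊤} | OUT=(all ⊤)
  B3: | IN=(all ⊤) | OUT=(all ⊤)
  B4: | IN=(all ⊤) | OUT=(all ⊤)
  B5: | IN=(all ⊤) | OUT={b:0; rest ⊤}
  B6: | IN=(all ⊤) | OUT=(all ⊤)
  B7: | IN=(all ⊤) | OUT=(all ⊤)
  B8: | IN=(all ⊤) | OUT=(all ⊤)
  B9: | IN=(all ⊤) | OUT=(all ⊤)

Merge at B1: IN[B1] = OUT[B0] ⊔ OUT[B4] = {a: ⊤, b: ⊤, c: ⊤, d: ⊤, e: ⊤, f: ⊤}
Applying B1's transfer function to that IN value gives OUT[B1] (row B1 above).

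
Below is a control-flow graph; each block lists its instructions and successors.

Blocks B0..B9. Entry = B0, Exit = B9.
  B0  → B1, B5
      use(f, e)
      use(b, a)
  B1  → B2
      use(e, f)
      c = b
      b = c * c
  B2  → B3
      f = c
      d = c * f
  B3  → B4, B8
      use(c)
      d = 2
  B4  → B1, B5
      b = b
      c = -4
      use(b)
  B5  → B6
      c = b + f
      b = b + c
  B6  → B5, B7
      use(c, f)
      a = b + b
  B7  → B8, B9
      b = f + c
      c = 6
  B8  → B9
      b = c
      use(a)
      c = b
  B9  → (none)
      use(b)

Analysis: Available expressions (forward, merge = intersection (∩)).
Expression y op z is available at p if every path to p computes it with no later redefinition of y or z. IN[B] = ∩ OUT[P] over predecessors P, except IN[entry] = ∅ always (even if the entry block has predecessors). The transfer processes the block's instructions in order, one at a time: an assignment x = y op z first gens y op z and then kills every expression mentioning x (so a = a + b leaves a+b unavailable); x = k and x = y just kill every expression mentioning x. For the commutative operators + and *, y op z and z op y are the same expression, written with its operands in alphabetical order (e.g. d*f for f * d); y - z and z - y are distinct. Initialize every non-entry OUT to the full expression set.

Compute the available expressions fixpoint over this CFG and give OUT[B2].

Fixpoint table:
  B0:   IN={}   OUT={}
  B1:   IN={}   OUT={c*c}
  B2:   IN={c*c}   OUT={c*c, c*f}
  B3:   IN={c*c, c*f}   OUT={c*c, c*f}
  B4:   IN={c*c, c*f}   OUT={}
  B5:   IN={}   OUT={}
  B6:   IN={}   OUT={b+b}
  B7:   IN={b+b}   OUT={}
  B8:   IN={}   OUT={}
  B9:   IN={}   OUT={}

Merge at B2: IN[B2] = OUT[B1] = {c*c}
Applying B2's transfer function to that IN value gives OUT[B2] (row B2 above).

Answer: {c*c, c*f}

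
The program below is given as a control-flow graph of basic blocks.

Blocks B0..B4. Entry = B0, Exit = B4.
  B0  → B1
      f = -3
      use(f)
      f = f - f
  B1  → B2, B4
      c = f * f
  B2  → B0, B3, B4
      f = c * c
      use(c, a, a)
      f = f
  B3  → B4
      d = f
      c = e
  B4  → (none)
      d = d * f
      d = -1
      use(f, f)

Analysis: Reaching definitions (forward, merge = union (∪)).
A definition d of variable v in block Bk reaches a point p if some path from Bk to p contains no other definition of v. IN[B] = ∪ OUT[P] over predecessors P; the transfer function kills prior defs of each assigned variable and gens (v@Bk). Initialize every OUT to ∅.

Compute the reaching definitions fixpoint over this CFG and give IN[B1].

Converged values:
  B0: | IN={c@B1, f@B2} | OUT={c@B1, f@B0}
  B1: | IN={c@B1, f@B0} | OUT={c@B1, f@B0}
  B2: | IN={c@B1, f@B0} | OUT={c@B1, f@B2}
  B3: | IN={c@B1, f@B2} | OUT={c@B3, d@B3, f@B2}
  B4: | IN={c@B1, c@B3, d@B3, f@B0, f@B2} | OUT={c@B1, c@B3, d@B4, f@B0, f@B2}

Merge at B1: IN[B1] = OUT[B0] = {c@B1, f@B0}

Answer: {c@B1, f@B0}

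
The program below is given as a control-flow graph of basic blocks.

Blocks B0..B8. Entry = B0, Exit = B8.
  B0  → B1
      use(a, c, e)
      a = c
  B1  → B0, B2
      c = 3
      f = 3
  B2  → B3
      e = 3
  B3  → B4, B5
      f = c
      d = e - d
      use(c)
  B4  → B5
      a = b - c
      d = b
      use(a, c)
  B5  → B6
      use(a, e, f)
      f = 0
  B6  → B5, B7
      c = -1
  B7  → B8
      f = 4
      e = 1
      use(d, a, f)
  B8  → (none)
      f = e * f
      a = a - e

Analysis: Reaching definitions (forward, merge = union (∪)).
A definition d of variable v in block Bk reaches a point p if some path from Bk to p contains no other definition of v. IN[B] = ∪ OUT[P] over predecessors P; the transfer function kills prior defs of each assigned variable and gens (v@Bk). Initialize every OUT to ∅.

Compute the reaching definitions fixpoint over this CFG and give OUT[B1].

Answer: {a@B0, c@B1, f@B1}

Working:
Converged values:
  B0:  IN={a@B0, c@B1, f@B1}  OUT={a@B0, c@B1, f@B1}
  B1:  IN={a@B0, c@B1, f@B1}  OUT={a@B0, c@B1, f@B1}
  B2:  IN={a@B0, c@B1, f@B1}  OUT={a@B0, c@B1, e@B2, f@B1}
  B3:  IN={a@B0, c@B1, e@B2, f@B1}  OUT={a@B0, c@B1, d@B3, e@B2, f@B3}
  B4:  IN={a@B0, c@B1, d@B3, e@B2, f@B3}  OUT={a@B4, c@B1, d@B4, e@B2, f@B3}
  B5:  IN={a@B0, a@B4, c@B1, c@B6, d@B3, d@B4, e@B2, f@B3, f@B5}  OUT={a@B0, a@B4, c@B1, c@B6, d@B3, d@B4, e@B2, f@B5}
  B6:  IN={a@B0, a@B4, c@B1, c@B6, d@B3, d@B4, e@B2, f@B5}  OUT={a@B0, a@B4, c@B6, d@B3, d@B4, e@B2, f@B5}
  B7:  IN={a@B0, a@B4, c@B6, d@B3, d@B4, e@B2, f@B5}  OUT={a@B0, a@B4, c@B6, d@B3, d@B4, e@B7, f@B7}
  B8:  IN={a@B0, a@B4, c@B6, d@B3, d@B4, e@B7, f@B7}  OUT={a@B8, c@B6, d@B3, d@B4, e@B7, f@B8}

Merge at B1: IN[B1] = OUT[B0] = {a@B0, c@B1, f@B1}
Applying B1's transfer function to that IN value gives OUT[B1] (row B1 above).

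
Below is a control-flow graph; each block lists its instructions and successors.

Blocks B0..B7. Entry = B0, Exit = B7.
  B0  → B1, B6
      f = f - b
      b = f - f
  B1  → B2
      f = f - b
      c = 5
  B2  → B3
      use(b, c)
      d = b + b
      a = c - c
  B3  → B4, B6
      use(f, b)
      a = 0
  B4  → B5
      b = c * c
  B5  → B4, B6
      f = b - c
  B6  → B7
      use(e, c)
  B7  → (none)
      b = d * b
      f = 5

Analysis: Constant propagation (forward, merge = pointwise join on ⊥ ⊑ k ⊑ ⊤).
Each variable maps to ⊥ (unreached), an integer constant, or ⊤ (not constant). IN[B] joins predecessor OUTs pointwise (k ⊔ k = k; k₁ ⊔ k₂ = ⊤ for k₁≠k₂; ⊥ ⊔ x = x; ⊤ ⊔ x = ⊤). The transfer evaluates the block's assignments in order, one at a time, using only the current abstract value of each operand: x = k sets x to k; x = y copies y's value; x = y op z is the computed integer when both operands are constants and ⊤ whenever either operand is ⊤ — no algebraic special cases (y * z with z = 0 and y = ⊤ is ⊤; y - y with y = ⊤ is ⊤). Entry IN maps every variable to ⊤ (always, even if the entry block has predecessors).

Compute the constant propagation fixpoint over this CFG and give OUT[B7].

Per-block solution:
  B0:  IN=(all ⊤)  OUT=(all ⊤)
  B1:  IN=(all ⊤)  OUT={c:5; rest ⊤}
  B2:  IN={c:5; rest ⊤}  OUT={a:0, c:5; rest ⊤}
  B3:  IN={a:0, c:5; rest ⊤}  OUT={a:0, c:5; rest ⊤}
  B4:  IN={a:0, c:5; rest ⊤}  OUT={a:0, b:25, c:5; rest ⊤}
  B5:  IN={a:0, b:25, c:5; rest ⊤}  OUT={a:0, b:25, c:5, f:20; rest ⊤}
  B6:  IN=(all ⊤)  OUT=(all ⊤)
  B7:  IN=(all ⊤)  OUT={f:5; rest ⊤}

Merge at B7: IN[B7] = OUT[B6] = {a: ⊤, b: ⊤, c: ⊤, d: ⊤, e: ⊤, f: ⊤}
Applying B7's transfer function to that IN value gives OUT[B7] (row B7 above).

Answer: {a: ⊤, b: ⊤, c: ⊤, d: ⊤, e: ⊤, f: 5}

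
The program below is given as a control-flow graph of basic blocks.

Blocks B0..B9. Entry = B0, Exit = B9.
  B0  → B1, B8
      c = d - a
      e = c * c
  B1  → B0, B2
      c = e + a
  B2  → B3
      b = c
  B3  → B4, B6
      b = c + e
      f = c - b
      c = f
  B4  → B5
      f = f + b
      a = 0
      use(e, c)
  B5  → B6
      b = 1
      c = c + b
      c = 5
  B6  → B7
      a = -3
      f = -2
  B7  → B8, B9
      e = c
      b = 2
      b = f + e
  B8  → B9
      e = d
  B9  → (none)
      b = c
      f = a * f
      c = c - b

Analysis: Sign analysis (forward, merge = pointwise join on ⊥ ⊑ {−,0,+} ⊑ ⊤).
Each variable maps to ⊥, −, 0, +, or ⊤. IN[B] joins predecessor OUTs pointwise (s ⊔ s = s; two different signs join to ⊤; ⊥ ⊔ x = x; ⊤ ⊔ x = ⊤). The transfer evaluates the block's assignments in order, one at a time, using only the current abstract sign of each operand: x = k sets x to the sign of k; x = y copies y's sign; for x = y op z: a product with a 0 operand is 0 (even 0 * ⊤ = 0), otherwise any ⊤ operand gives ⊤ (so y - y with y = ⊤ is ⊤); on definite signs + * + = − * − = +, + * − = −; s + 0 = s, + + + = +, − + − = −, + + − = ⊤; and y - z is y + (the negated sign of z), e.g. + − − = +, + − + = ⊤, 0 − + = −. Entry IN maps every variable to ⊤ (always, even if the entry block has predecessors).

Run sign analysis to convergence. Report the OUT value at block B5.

Answer: {a: 0, b: +, c: +, d: ⊤, e: ⊤, f: ⊤}

Derivation:
Converged values:
  B0: | IN=(all ⊤) | OUT=(all ⊤)
  B1: | IN=(all ⊤) | OUT=(all ⊤)
  B2: | IN=(all ⊤) | OUT=(all ⊤)
  B3: | IN=(all ⊤) | OUT=(all ⊤)
  B4: | IN=(all ⊤) | OUT={a:0; rest ⊤}
  B5: | IN={a:0; rest ⊤} | OUT={a:0, b:+, c:+; rest ⊤}
  B6: | IN=(all ⊤) | OUT={a:-, f:-; rest ⊤}
  B7: | IN={a:-, f:-; rest ⊤} | OUT={a:-, f:-; rest ⊤}
  B8: | IN=(all ⊤) | OUT=(all ⊤)
  B9: | IN=(all ⊤) | OUT=(all ⊤)

Merge at B5: IN[B5] = OUT[B4] = {a: 0, b: ⊤, c: ⊤, d: ⊤, e: ⊤, f: ⊤}
Applying B5's transfer function to that IN value gives OUT[B5] (row B5 above).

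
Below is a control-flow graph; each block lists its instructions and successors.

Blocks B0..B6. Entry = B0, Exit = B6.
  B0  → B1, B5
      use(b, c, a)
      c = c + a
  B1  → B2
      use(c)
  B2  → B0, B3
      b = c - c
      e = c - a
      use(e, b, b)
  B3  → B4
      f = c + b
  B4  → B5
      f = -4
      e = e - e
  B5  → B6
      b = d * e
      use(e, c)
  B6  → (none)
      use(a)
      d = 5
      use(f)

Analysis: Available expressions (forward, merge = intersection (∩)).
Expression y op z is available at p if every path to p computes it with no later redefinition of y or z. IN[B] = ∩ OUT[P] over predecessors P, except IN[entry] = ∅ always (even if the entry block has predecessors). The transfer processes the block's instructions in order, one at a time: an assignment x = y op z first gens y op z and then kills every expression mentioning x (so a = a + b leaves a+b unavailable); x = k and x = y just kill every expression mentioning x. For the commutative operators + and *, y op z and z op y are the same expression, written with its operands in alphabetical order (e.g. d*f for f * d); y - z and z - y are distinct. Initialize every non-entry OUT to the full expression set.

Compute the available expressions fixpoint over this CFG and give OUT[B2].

Converged values:
  B0:   IN={}   OUT={}
  B1:   IN={}   OUT={}
  B2:   IN={}   OUT={c-a, c-c}
  B3:   IN={c-a, c-c}   OUT={b+c, c-a, c-c}
  B4:   IN={b+c, c-a, c-c}   OUT={b+c, c-a, c-c}
  B5:   IN={}   OUT={d*e}
  B6:   IN={d*e}   OUT={}

Merge at B2: IN[B2] = OUT[B1] = {}
Applying B2's transfer function to that IN value gives OUT[B2] (row B2 above).

Answer: {c-a, c-c}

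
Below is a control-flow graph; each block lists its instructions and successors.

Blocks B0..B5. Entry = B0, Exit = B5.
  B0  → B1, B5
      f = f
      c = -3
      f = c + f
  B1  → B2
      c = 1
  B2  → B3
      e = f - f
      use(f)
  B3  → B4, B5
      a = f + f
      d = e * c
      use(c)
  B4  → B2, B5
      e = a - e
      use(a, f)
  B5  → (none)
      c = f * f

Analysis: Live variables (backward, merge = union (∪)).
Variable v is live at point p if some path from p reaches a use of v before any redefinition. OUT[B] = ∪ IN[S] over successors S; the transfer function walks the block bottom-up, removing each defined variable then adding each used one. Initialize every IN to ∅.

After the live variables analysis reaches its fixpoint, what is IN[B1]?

Fixpoint table:
  B0:  IN={f}  OUT={f}
  B1:  IN={f}  OUT={c, f}
  B2:  IN={c, f}  OUT={c, e, f}
  B3:  IN={c, e, f}  OUT={a, c, e, f}
  B4:  IN={a, c, e, f}  OUT={c, f}
  B5:  IN={f}  OUT={}

Merge at B1: OUT[B1] = IN[B2] = {c, f}
Applying B1's transfer function to that OUT value gives IN[B1] (row B1 above).

Answer: {f}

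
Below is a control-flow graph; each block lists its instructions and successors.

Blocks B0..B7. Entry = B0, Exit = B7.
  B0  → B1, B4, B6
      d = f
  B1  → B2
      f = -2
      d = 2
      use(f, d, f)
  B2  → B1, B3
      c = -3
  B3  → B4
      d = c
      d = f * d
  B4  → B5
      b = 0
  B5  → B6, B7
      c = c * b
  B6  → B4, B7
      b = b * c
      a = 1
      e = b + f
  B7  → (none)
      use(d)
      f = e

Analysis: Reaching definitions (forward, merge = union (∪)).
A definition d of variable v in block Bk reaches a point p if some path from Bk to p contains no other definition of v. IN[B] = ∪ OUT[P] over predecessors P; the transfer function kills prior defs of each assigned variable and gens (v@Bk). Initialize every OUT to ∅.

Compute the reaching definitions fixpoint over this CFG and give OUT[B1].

Answer: {c@B2, d@B1, f@B1}

Trace:
Per-block solution:
  B0:  IN={}  OUT={d@B0}
  B1:  IN={c@B2, d@B0, d@B1, f@B1}  OUT={c@B2, d@B1, f@B1}
  B2:  IN={c@B2, d@B1, f@B1}  OUT={c@B2, d@B1, f@B1}
  B3:  IN={c@B2, d@B1, f@B1}  OUT={c@B2, d@B3, f@B1}
  B4:  IN={a@B6, b@B6, c@B2, c@B5, d@B0, d@B3, e@B6, f@B1}  OUT={a@B6, b@B4, c@B2, c@B5, d@B0, d@B3, e@B6, f@B1}
  B5:  IN={a@B6, b@B4, c@B2, c@B5, d@B0, d@B3, e@B6, f@B1}  OUT={a@B6, b@B4, c@B5, d@B0, d@B3, e@B6, f@B1}
  B6:  IN={a@B6, b@B4, c@B5, d@B0, d@B3, e@B6, f@B1}  OUT={a@B6, b@B6, c@B5, d@B0, d@B3, e@B6, f@B1}
  B7:  IN={a@B6, b@B4, b@B6, c@B5, d@B0, d@B3, e@B6, f@B1}  OUT={a@B6, b@B4, b@B6, c@B5, d@B0, d@B3, e@B6, f@B7}

Merge at B1: IN[B1] = OUT[B0] ⊔ OUT[B2] = {c@B2, d@B0, d@B1, f@B1}
Applying B1's transfer function to that IN value gives OUT[B1] (row B1 above).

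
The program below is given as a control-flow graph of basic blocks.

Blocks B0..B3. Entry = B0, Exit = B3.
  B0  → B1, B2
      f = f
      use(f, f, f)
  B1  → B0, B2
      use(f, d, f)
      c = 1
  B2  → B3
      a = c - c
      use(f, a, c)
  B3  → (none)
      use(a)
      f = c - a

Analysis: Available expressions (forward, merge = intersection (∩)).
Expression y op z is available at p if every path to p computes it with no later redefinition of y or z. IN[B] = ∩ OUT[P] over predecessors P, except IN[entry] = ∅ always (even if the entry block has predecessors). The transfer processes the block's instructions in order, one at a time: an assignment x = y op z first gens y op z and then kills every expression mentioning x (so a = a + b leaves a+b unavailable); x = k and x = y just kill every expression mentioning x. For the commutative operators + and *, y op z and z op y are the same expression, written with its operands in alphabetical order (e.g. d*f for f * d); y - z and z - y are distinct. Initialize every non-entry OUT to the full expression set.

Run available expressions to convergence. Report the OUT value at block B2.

Answer: {c-c}

Trace:
Fixpoint table:
  B0: | IN={} | OUT={}
  B1: | IN={} | OUT={}
  B2: | IN={} | OUT={c-c}
  B3: | IN={c-c} | OUT={c-a, c-c}

Merge at B2: IN[B2] = OUT[B0] ∩ OUT[B1] = {}
Applying B2's transfer function to that IN value gives OUT[B2] (row B2 above).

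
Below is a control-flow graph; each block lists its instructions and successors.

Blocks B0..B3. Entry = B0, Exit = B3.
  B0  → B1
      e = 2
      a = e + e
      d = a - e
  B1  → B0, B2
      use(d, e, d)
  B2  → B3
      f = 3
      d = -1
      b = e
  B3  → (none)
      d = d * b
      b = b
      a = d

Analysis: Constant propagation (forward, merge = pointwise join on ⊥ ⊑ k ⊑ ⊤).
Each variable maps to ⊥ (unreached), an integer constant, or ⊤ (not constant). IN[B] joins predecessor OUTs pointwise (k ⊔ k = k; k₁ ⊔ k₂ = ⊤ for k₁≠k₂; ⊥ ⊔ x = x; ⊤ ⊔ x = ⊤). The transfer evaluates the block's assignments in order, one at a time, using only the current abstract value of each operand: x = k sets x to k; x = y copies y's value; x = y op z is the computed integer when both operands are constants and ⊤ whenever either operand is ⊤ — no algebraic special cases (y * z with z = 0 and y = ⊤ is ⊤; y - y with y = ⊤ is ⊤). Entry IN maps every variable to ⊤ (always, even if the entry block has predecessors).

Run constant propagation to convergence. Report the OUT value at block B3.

Fixpoint table:
  B0:   IN=(all ⊤)   OUT={a:4, d:2, e:2; rest ⊤}
  B1:   IN={a:4, d:2, e:2; rest ⊤}   OUT={a:4, d:2, e:2; rest ⊤}
  B2:   IN={a:4, d:2, e:2; rest ⊤}   OUT={a:4, b:2, d:-1, e:2, f:3; rest ⊤}
  B3:   IN={a:4, b:2, d:-1, e:2, f:3; rest ⊤}   OUT={a:-2, b:2, d:-2, e:2, f:3; rest ⊤}

Merge at B3: IN[B3] = OUT[B2] = {a: 4, b: 2, c: ⊤, d: -1, e: 2, f: 3}
Applying B3's transfer function to that IN value gives OUT[B3] (row B3 above).

Answer: {a: -2, b: 2, c: ⊤, d: -2, e: 2, f: 3}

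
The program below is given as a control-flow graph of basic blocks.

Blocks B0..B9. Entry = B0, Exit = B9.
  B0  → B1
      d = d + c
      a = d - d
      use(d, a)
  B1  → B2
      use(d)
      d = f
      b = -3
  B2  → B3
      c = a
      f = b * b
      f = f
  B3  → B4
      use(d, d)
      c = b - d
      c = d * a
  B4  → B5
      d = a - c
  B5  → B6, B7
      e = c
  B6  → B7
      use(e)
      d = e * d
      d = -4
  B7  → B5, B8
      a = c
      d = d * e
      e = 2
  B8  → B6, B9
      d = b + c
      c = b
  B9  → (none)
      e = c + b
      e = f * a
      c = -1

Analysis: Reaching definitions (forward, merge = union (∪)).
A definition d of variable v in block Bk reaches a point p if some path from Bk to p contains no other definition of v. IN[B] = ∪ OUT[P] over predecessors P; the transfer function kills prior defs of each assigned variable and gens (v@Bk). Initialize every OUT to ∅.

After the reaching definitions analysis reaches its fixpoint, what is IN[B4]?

Fixpoint table:
  B0:  IN={}  OUT={a@B0, d@B0}
  B1:  IN={a@B0, d@B0}  OUT={a@B0, b@B1, d@B1}
  B2:  IN={a@B0, b@B1, d@B1}  OUT={a@B0, b@B1, c@B2, d@B1, f@B2}
  B3:  IN={a@B0, b@B1, c@B2, d@B1, f@B2}  OUT={a@B0, b@B1, c@B3, d@B1, f@B2}
  B4:  IN={a@B0, b@B1, c@B3, d@B1, f@B2}  OUT={a@B0, b@B1, c@B3, d@B4, f@B2}
  B5:  IN={a@B0, a@B7, b@B1, c@B3, c@B8, d@B4, d@B7, e@B7, f@B2}  OUT={a@B0, a@B7, b@B1, c@B3, c@B8, d@B4, d@B7, e@B5, f@B2}
  B6:  IN={a@B0, a@B7, b@B1, c@B3, c@B8, d@B4, d@B7, d@B8, e@B5, e@B7, f@B2}  OUT={a@B0, a@B7, b@B1, c@B3, c@B8, d@B6, e@B5, e@B7, f@B2}
  B7:  IN={a@B0, a@B7, b@B1, c@B3, c@B8, d@B4, d@B6, d@B7, e@B5, e@B7, f@B2}  OUT={a@B7, b@B1, c@B3, c@B8, d@B7, e@B7, f@B2}
  B8:  IN={a@B7, b@B1, c@B3, c@B8, d@B7, e@B7, f@B2}  OUT={a@B7, b@B1, c@B8, d@B8, e@B7, f@B2}
  B9:  IN={a@B7, b@B1, c@B8, d@B8, e@B7, f@B2}  OUT={a@B7, b@B1, c@B9, d@B8, e@B9, f@B2}

Merge at B4: IN[B4] = OUT[B3] = {a@B0, b@B1, c@B3, d@B1, f@B2}

Answer: {a@B0, b@B1, c@B3, d@B1, f@B2}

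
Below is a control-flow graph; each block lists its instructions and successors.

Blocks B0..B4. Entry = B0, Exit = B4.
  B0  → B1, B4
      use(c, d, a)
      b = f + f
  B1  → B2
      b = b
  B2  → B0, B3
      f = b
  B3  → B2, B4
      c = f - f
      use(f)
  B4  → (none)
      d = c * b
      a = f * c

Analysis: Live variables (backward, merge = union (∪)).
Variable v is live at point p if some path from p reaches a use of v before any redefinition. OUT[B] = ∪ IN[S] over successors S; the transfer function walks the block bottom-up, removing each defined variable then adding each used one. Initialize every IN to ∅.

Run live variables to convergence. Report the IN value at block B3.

Converged values:
  B0:   IN={a, c, d, f}   OUT={a, b, c, d, f}
  B1:   IN={a, b, c, d}   OUT={a, b, c, d}
  B2:   IN={a, b, c, d}   OUT={a, b, c, d, f}
  B3:   IN={a, b, d, f}   OUT={a, b, c, d, f}
  B4:   IN={b, c, f}   OUT={}

Merge at B3: OUT[B3] = IN[B2] ⊔ IN[B4] = {a, b, c, d, f}
Applying B3's transfer function to that OUT value gives IN[B3] (row B3 above).

Answer: {a, b, d, f}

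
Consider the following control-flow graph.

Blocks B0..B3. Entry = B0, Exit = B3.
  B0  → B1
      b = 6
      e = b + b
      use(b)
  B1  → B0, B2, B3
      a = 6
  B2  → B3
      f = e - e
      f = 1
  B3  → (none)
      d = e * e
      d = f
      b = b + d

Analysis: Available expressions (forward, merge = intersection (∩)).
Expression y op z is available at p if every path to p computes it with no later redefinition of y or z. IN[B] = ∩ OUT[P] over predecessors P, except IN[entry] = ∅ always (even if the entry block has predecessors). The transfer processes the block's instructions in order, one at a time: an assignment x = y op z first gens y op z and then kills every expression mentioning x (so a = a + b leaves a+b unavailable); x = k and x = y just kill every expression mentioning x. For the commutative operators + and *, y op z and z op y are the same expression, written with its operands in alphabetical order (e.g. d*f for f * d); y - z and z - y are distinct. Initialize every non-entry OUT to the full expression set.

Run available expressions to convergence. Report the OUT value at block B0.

Converged values:
  B0:   IN={}   OUT={b+b}
  B1:   IN={b+b}   OUT={b+b}
  B2:   IN={b+b}   OUT={b+b, e-e}
  B3:   IN={b+b}   OUT={e*e}

Merge at B0 (entry node, so the boundary value {} is joined with the incoming edge(s)): IN[B0] = {} ∩ OUT[B1] = {}
Applying B0's transfer function to that IN value gives OUT[B0] (row B0 above).

Answer: {b+b}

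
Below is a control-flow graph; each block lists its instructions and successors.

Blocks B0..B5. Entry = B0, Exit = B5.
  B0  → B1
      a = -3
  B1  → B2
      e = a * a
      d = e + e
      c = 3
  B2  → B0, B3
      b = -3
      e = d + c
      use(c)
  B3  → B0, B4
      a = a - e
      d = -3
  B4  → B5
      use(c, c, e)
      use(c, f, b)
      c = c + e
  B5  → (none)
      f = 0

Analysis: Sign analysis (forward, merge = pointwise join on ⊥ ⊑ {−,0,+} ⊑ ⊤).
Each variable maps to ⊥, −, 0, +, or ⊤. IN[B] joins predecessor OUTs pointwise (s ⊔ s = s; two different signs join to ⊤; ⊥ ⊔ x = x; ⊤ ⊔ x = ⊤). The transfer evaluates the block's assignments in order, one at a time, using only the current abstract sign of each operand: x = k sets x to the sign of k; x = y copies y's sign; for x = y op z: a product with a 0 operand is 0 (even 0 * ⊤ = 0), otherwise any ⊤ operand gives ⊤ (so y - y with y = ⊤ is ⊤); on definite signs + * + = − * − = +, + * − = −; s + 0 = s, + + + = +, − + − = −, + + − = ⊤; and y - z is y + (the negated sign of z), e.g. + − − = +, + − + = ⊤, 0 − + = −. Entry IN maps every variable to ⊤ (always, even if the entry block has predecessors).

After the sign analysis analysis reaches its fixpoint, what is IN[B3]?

Per-block solution:
  B0:   IN=(all ⊤)   OUT={a:-; rest ⊤}
  B1:   IN={a:-; rest ⊤}   OUT={a:-, c:+, d:+, e:+; rest ⊤}
  B2:   IN={a:-, c:+, d:+, e:+; rest ⊤}   OUT={a:-, b:-, c:+, d:+, e:+; rest ⊤}
  B3:   IN={a:-, b:-, c:+, d:+, e:+; rest ⊤}   OUT={a:-, b:-, c:+, d:-, e:+; rest ⊤}
  B4:   IN={a:-, b:-, c:+, d:-, e:+; rest ⊤}   OUT={a:-, b:-, c:+, d:-, e:+; rest ⊤}
  B5:   IN={a:-, b:-, c:+, d:-, e:+; rest ⊤}   OUT={a:-, b:-, c:+, d:-, e:+, f:0; rest ⊤}

Merge at B3: IN[B3] = OUT[B2] = {a: -, b: -, c: +, d: +, e: +, f: ⊤}

Answer: {a: -, b: -, c: +, d: +, e: +, f: ⊤}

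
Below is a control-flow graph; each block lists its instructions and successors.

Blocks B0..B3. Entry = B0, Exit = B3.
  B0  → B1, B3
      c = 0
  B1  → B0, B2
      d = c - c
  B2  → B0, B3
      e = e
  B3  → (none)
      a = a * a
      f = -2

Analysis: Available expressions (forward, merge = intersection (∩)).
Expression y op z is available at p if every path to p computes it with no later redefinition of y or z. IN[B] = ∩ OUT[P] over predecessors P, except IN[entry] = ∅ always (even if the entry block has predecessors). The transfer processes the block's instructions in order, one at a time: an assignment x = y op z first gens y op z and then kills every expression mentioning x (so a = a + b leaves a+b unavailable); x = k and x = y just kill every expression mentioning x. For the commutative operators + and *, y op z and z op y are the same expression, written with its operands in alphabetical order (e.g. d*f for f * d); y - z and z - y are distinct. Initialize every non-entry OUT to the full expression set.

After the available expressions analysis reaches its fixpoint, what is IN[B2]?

Fixpoint table:
  B0:  IN={}  OUT={}
  B1:  IN={}  OUT={c-c}
  B2:  IN={c-c}  OUT={c-c}
  B3:  IN={}  OUT={}

Merge at B2: IN[B2] = OUT[B1] = {c-c}

Answer: {c-c}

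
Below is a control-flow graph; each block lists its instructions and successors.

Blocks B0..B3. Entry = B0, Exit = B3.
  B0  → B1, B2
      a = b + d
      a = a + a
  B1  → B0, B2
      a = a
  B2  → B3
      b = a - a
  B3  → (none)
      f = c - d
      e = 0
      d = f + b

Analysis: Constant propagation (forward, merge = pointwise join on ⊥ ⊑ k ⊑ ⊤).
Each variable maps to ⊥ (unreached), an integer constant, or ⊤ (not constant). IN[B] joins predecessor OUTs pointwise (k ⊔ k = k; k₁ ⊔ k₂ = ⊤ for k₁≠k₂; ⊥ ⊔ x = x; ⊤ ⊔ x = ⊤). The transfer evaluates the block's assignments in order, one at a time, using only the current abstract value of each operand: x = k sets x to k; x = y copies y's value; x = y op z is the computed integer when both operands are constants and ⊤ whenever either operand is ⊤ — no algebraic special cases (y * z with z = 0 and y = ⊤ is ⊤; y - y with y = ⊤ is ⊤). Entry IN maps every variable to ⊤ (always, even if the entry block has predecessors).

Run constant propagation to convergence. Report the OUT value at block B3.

Fixpoint table:
  B0:   IN=(all ⊤)   OUT=(all ⊤)
  B1:   IN=(all ⊤)   OUT=(all ⊤)
  B2:   IN=(all ⊤)   OUT=(all ⊤)
  B3:   IN=(all ⊤)   OUT={e:0; rest ⊤}

Merge at B3: IN[B3] = OUT[B2] = {a: ⊤, b: ⊤, c: ⊤, d: ⊤, e: ⊤, f: ⊤}
Applying B3's transfer function to that IN value gives OUT[B3] (row B3 above).

Answer: {a: ⊤, b: ⊤, c: ⊤, d: ⊤, e: 0, f: ⊤}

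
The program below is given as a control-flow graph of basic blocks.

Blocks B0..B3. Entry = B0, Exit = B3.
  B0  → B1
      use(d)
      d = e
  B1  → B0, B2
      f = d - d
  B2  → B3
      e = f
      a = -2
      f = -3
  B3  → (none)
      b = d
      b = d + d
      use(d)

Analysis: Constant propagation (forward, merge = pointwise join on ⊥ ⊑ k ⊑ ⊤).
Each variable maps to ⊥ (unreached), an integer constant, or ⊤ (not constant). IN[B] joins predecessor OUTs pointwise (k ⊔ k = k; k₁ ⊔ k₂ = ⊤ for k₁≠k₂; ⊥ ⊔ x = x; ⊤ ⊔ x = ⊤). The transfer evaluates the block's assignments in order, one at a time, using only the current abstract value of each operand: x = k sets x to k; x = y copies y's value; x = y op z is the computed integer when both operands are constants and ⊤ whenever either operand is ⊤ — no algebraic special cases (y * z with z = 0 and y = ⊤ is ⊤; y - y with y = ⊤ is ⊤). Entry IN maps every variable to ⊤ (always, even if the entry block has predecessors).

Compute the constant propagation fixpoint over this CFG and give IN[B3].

Answer: {a: -2, b: ⊤, c: ⊤, d: ⊤, e: ⊤, f: -3}

Working:
Converged values:
  B0: | IN=(all ⊤) | OUT=(all ⊤)
  B1: | IN=(all ⊤) | OUT=(all ⊤)
  B2: | IN=(all ⊤) | OUT={a:-2, f:-3; rest ⊤}
  B3: | IN={a:-2, f:-3; rest ⊤} | OUT={a:-2, f:-3; rest ⊤}

Merge at B3: IN[B3] = OUT[B2] = {a: -2, b: ⊤, c: ⊤, d: ⊤, e: ⊤, f: -3}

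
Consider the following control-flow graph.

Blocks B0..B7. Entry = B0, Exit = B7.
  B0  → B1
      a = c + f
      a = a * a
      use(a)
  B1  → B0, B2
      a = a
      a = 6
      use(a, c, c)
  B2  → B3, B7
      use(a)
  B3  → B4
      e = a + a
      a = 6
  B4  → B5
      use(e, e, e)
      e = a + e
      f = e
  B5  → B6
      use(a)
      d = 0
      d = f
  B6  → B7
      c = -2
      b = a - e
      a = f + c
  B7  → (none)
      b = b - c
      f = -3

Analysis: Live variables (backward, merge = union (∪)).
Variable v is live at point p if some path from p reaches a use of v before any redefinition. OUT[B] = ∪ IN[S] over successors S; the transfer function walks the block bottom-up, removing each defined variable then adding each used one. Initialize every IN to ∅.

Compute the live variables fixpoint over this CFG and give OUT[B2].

Answer: {a, b, c}

Trace:
Fixpoint table:
  B0: | IN={b, c, f} | OUT={a, b, c, f}
  B1: | IN={a, b, c, f} | OUT={a, b, c, f}
  B2: | IN={a, b, c} | OUT={a, b, c}
  B3: | IN={a} | OUT={a, e}
  B4: | IN={a, e} | OUT={a, e, f}
  B5: | IN={a, e, f} | OUT={a, e, f}
  B6: | IN={a, e, f} | OUT={b, c}
  B7: | IN={b, c} | OUT={}

Merge at B2: OUT[B2] = IN[B3] ⊔ IN[B7] = {a, b, c}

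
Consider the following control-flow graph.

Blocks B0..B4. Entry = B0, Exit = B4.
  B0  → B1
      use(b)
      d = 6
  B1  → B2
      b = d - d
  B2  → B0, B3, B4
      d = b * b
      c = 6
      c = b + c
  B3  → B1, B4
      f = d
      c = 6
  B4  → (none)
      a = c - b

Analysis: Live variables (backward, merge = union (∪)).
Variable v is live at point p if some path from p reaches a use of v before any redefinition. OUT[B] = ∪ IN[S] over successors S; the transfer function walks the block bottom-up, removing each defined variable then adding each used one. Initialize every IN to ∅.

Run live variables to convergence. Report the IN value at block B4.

Converged values:
  B0:  IN={b}  OUT={d}
  B1:  IN={d}  OUT={b}
  B2:  IN={b}  OUT={b, c, d}
  B3:  IN={b, d}  OUT={b, c, d}
  B4:  IN={b, c}  OUT={}

B4 is the boundary node: OUT[B4] = {}
Applying B4's transfer function to that OUT value gives IN[B4] (row B4 above).

Answer: {b, c}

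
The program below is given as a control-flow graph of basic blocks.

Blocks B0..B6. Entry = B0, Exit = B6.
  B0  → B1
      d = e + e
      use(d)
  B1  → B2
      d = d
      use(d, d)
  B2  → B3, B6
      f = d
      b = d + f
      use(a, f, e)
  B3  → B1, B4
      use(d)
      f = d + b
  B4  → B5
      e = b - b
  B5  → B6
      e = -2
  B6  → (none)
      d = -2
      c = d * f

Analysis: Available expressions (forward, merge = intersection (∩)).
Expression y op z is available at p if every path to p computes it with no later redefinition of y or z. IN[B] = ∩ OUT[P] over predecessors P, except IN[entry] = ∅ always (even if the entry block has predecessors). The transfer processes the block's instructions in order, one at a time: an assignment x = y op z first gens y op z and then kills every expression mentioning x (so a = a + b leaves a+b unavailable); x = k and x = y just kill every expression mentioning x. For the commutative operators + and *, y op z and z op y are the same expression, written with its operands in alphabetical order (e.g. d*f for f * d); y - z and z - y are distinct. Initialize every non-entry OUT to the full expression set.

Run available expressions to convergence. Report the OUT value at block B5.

Converged values:
  B0:  IN={}  OUT={e+e}
  B1:  IN={e+e}  OUT={e+e}
  B2:  IN={e+e}  OUT={d+f, e+e}
  B3:  IN={d+f, e+e}  OUT={b+d, e+e}
  B4:  IN={b+d, e+e}  OUT={b+d, b-b}
  B5:  IN={b+d, b-b}  OUT={b+d, b-b}
  B6:  IN={}  OUT={d*f}

Merge at B5: IN[B5] = OUT[B4] = {b+d, b-b}
Applying B5's transfer function to that IN value gives OUT[B5] (row B5 above).

Answer: {b+d, b-b}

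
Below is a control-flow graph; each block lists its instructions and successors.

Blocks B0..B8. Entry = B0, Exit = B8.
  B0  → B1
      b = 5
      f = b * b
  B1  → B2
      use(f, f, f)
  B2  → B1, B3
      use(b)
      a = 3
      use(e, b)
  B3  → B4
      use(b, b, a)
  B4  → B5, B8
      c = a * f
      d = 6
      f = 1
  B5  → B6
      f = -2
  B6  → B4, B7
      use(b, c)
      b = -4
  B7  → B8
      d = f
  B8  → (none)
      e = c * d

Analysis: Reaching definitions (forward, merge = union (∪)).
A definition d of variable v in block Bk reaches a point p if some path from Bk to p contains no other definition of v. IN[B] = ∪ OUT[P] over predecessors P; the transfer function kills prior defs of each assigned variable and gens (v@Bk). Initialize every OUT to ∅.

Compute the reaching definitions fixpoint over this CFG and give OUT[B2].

Answer: {a@B2, b@B0, f@B0}

Trace:
Converged values:
  B0:  IN={}  OUT={b@B0, f@B0}
  B1:  IN={a@B2, b@B0, f@B0}  OUT={a@B2, b@B0, f@B0}
  B2:  IN={a@B2, b@B0, f@B0}  OUT={a@B2, b@B0, f@B0}
  B3:  IN={a@B2, b@B0, f@B0}  OUT={a@B2, b@B0, f@B0}
  B4:  IN={a@B2, b@B0, b@B6, c@B4, d@B4, f@B0, f@B5}  OUT={a@B2, b@B0, b@B6, c@B4, d@B4, f@B4}
  B5:  IN={a@B2, b@B0, b@B6, c@B4, d@B4, f@B4}  OUT={a@B2, b@B0, b@B6, c@B4, d@B4, f@B5}
  B6:  IN={a@B2, b@B0, b@B6, c@B4, d@B4, f@B5}  OUT={a@B2, b@B6, c@B4, d@B4, f@B5}
  B7:  IN={a@B2, b@B6, c@B4, d@B4, f@B5}  OUT={a@B2, b@B6, c@B4, d@B7, f@B5}
  B8:  IN={a@B2, b@B0, b@B6, c@B4, d@B4, d@B7, f@B4, f@B5}  OUT={a@B2, b@B0, b@B6, c@B4, d@B4, d@B7, e@B8, f@B4, f@B5}

Merge at B2: IN[B2] = OUT[B1] = {a@B2, b@B0, f@B0}
Applying B2's transfer function to that IN value gives OUT[B2] (row B2 above).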